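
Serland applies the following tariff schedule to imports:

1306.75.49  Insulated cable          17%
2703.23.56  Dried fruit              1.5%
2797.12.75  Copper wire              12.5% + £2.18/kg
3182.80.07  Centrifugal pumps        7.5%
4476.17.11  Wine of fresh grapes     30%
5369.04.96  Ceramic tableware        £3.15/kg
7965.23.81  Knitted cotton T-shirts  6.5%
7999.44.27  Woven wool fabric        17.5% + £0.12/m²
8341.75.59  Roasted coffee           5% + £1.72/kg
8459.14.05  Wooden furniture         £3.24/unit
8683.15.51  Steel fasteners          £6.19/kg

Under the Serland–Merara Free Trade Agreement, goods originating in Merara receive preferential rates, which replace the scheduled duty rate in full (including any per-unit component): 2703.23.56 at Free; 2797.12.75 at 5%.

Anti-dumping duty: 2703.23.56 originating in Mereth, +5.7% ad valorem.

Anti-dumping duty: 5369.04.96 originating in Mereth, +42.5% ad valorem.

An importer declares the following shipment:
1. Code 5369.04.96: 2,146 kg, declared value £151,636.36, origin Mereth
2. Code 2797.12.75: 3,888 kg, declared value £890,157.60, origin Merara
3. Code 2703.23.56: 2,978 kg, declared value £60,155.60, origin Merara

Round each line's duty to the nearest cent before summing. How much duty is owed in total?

Line 1 (5369.04.96, Mereth, 2,146 kg, £151,636.36):
Base rate for 5369.04.96 is £3.15/kg.
Additional duty on 5369.04.96 from Mereth: +42.5% ad valorem. Applied ad valorem rate = 42.5%.
Duty = £151,636.36 × 42.5% + 2,146 × £3.15 = £71,205.35.
Line 2 (2797.12.75, Merara, 3,888 kg, £890,157.60):
Base rate for 2797.12.75 is 12.5% + £2.18/kg.
Origin Merara qualifies under the Serland–Merara agreement and 2797.12.75 is covered: preferential rate 5% applies instead.
Duty = £890,157.60 × 5% = £44,507.88.
Line 3 (2703.23.56, Merara, 2,978 kg, £60,155.60):
Base rate for 2703.23.56 is 1.5%.
Origin Merara qualifies under the Serland–Merara agreement and 2703.23.56 is covered: preferential rate Free applies instead.
The additional-duty order on 2703.23.56 targets Mereth, not Merara; it does not apply.
Duty = £60,155.60 × 0% = £0.00.
Total = £71,205.35 + £44,507.88 + £0.00 = £115,713.23.

£115,713.23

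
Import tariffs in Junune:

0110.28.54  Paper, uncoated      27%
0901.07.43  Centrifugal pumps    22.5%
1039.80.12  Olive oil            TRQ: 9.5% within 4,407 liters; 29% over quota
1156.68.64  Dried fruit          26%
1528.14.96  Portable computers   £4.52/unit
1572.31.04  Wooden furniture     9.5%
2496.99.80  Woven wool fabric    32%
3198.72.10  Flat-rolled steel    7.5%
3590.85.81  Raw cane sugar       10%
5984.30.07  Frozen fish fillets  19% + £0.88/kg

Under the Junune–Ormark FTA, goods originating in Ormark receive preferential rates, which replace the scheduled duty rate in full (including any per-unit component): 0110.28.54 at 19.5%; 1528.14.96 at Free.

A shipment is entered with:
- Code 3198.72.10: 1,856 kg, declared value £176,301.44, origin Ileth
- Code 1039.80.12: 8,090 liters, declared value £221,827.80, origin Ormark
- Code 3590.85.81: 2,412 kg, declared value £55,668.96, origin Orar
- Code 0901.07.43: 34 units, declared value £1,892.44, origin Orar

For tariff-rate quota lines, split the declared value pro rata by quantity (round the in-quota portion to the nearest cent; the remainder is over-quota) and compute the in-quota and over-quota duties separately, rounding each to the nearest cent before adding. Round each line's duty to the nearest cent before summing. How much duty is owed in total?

Line 1 (3198.72.10, Ileth, 1,856 kg, £176,301.44):
Base rate for 3198.72.10 is 7.5%.
Duty = £176,301.44 × 7.5% = £13,222.61.
Line 2 (1039.80.12, Ormark, 8,090 liters, £221,827.80):
Code 1039.80.12 is under a tariff-rate quota (threshold 4,407 liters). In-quota: 4,407 liters at 9.5%; over-quota: 3,683 liters at 29%.
Pro-rata value split: in-quota = £221,827.80 × 4,407/8,090 = £120,839.94; over-quota = £221,827.80 − £120,839.94 = £100,987.86.
In-quota duty = £120,839.94 × 9.5% = £11,479.79. Over-quota duty = £100,987.86 × 29% = £29,286.48.
Line duty = £11,479.79 + £29,286.48 = £40,766.27.
Line 3 (3590.85.81, Orar, 2,412 kg, £55,668.96):
Base rate for 3590.85.81 is 10%.
Duty = £55,668.96 × 10% = £5,566.90.
Line 4 (0901.07.43, Orar, 34 units, £1,892.44):
Base rate for 0901.07.43 is 22.5%.
Duty = £1,892.44 × 22.5% = £425.80.
Total = £13,222.61 + £40,766.27 + £5,566.90 + £425.80 = £59,981.58.

£59,981.58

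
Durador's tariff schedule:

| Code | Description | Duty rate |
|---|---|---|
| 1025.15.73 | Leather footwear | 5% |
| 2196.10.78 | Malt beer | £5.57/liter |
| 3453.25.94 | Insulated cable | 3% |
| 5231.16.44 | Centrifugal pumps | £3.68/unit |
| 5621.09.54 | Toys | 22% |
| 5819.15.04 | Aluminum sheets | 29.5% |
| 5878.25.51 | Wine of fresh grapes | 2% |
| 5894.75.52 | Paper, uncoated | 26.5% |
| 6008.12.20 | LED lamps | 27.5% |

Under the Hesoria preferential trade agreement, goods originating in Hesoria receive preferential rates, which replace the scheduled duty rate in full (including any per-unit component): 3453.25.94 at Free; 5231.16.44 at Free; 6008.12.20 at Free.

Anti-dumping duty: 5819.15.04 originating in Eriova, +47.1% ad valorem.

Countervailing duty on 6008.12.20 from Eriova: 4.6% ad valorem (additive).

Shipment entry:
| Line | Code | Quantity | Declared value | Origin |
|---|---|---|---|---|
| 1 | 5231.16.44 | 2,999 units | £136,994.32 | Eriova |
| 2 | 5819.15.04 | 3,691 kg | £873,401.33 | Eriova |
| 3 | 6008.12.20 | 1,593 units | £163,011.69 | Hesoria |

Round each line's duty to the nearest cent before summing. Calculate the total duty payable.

£680,061.74

Line 1 (5231.16.44, Eriova, 2,999 units, £136,994.32):
Base rate for 5231.16.44 is £3.68/unit.
5231.16.44 has an FTA preferential rate, but origin Eriova is not Hesoria; base rate stands.
Duty = 2,999 × £3.68 = £11,036.32.
Line 2 (5819.15.04, Eriova, 3,691 kg, £873,401.33):
Base rate for 5819.15.04 is 29.5%.
Additional duty on 5819.15.04 from Eriova: +47.1%. Applied ad valorem rate: 29.5% + 47.1% = 76.6%.
Duty = £873,401.33 × 76.6% = £669,025.42.
Line 3 (6008.12.20, Hesoria, 1,593 units, £163,011.69):
Base rate for 6008.12.20 is 27.5%.
Origin Hesoria qualifies under the Durador–Hesoria agreement and 6008.12.20 is covered: preferential rate Free applies instead.
The additional-duty order on 6008.12.20 targets Eriova, not Hesoria; it does not apply.
Duty = £163,011.69 × 0% = £0.00.
Total = £11,036.32 + £669,025.42 + £0.00 = £680,061.74.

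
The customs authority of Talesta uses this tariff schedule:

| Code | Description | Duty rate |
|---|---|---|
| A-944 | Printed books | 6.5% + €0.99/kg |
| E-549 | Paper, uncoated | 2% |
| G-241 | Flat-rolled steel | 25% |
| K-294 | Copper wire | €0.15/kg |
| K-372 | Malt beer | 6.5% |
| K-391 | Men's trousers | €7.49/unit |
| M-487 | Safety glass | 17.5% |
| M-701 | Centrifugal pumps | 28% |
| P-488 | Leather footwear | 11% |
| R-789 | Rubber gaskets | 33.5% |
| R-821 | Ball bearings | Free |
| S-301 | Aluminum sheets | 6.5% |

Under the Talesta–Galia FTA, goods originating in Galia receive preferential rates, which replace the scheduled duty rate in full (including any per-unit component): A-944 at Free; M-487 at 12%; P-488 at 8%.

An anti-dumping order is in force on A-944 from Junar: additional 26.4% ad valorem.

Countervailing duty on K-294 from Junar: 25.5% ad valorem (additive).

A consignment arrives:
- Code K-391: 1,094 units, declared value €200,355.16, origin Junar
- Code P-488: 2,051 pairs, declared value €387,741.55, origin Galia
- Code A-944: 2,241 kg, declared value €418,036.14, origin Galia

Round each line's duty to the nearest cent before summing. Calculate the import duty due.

€39,213.38

Line 1 (K-391, Junar, 1,094 units, €200,355.16):
Base rate for K-391 is €7.49/unit.
Duty = 1,094 × €7.49 = €8,194.06.
Line 2 (P-488, Galia, 2,051 pairs, €387,741.55):
Base rate for P-488 is 11%.
Origin Galia qualifies under the Talesta–Galia agreement and P-488 is covered: preferential rate 8% applies instead.
Duty = €387,741.55 × 8% = €31,019.32.
Line 3 (A-944, Galia, 2,241 kg, €418,036.14):
Base rate for A-944 is 6.5% + €0.99/kg.
Origin Galia qualifies under the Talesta–Galia agreement and A-944 is covered: preferential rate Free applies instead.
The additional-duty order on A-944 targets Junar, not Galia; it does not apply.
Duty = €418,036.14 × 0% = €0.00.
Total = €8,194.06 + €31,019.32 + €0.00 = €39,213.38.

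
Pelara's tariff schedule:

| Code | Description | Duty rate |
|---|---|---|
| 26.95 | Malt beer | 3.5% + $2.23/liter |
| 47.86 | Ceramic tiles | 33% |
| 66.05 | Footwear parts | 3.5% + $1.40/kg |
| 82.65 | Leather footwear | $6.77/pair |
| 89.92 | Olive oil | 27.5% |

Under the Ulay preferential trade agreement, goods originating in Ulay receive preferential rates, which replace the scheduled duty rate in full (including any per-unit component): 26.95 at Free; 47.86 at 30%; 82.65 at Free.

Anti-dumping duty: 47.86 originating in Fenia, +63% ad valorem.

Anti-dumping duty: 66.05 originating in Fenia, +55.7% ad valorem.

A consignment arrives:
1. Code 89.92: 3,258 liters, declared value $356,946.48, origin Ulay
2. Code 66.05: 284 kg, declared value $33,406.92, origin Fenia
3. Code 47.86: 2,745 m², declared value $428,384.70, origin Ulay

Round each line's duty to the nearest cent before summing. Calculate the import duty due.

$246,850.19

Line 1 (89.92, Ulay, 3,258 liters, $356,946.48):
Base rate for 89.92 is 27.5%.
Origin Ulay is the FTA partner but 89.92 is not on the preference list; base rate stands.
Duty = $356,946.48 × 27.5% = $98,160.28.
Line 2 (66.05, Fenia, 284 kg, $33,406.92):
Base rate for 66.05 is 3.5% + $1.40/kg.
Additional duty on 66.05 from Fenia: +55.7%. Applied ad valorem rate: 3.5% + 55.7% = 59.2%.
Duty = $33,406.92 × 59.2% + 284 × $1.40 = $20,174.50.
Line 3 (47.86, Ulay, 2,745 m², $428,384.70):
Base rate for 47.86 is 33%.
Origin Ulay qualifies under the Pelara–Ulay agreement and 47.86 is covered: preferential rate 30% applies instead.
The additional-duty order on 47.86 targets Fenia, not Ulay; it does not apply.
Duty = $428,384.70 × 30% = $128,515.41.
Total = $98,160.28 + $20,174.50 + $128,515.41 = $246,850.19.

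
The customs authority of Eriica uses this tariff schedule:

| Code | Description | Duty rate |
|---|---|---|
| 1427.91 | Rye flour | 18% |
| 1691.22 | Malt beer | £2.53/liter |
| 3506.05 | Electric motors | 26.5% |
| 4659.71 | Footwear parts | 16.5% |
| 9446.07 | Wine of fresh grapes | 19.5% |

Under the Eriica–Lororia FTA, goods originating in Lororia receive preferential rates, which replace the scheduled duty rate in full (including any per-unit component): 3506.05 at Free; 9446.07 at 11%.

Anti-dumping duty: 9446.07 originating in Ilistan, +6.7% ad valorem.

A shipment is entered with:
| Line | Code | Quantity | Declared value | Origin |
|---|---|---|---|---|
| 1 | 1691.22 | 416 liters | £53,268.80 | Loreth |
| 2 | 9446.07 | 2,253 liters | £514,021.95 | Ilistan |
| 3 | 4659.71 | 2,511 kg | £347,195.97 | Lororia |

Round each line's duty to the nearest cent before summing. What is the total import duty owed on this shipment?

£193,013.57

Line 1 (1691.22, Loreth, 416 liters, £53,268.80):
Base rate for 1691.22 is £2.53/liter.
Duty = 416 × £2.53 = £1,052.48.
Line 2 (9446.07, Ilistan, 2,253 liters, £514,021.95):
Base rate for 9446.07 is 19.5%.
9446.07 has an FTA preferential rate, but origin Ilistan is not Lororia; base rate stands.
Additional duty on 9446.07 from Ilistan: +6.7%. Applied ad valorem rate: 19.5% + 6.7% = 26.2%.
Duty = £514,021.95 × 26.2% = £134,673.75.
Line 3 (4659.71, Lororia, 2,511 kg, £347,195.97):
Base rate for 4659.71 is 16.5%.
Origin Lororia is the FTA partner but 4659.71 is not on the preference list; base rate stands.
Duty = £347,195.97 × 16.5% = £57,287.34.
Total = £1,052.48 + £134,673.75 + £57,287.34 = £193,013.57.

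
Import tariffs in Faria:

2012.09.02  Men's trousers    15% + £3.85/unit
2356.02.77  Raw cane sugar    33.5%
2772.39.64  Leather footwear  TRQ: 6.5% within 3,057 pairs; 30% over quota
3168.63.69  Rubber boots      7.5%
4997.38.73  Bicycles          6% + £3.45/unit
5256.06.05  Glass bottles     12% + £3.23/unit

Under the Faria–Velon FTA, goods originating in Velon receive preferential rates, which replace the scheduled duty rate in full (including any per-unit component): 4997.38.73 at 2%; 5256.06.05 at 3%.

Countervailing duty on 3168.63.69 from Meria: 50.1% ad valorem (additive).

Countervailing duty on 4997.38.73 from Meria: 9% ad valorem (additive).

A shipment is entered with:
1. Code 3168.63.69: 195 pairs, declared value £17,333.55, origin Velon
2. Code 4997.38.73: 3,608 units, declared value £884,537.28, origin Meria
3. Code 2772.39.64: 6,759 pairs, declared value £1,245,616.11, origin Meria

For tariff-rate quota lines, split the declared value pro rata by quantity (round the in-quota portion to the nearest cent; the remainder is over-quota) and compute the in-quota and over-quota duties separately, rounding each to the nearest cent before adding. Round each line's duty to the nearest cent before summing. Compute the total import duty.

£387,720.02

Line 1 (3168.63.69, Velon, 195 pairs, £17,333.55):
Base rate for 3168.63.69 is 7.5%.
Origin Velon is the FTA partner but 3168.63.69 is not on the preference list; base rate stands.
The additional-duty order on 3168.63.69 targets Meria, not Velon; it does not apply.
Duty = £17,333.55 × 7.5% = £1,300.02.
Line 2 (4997.38.73, Meria, 3,608 units, £884,537.28):
Base rate for 4997.38.73 is 6% + £3.45/unit.
4997.38.73 has an FTA preferential rate, but origin Meria is not Velon; base rate stands.
Additional duty on 4997.38.73 from Meria: +9%. Applied ad valorem rate: 6% + 9% = 15%.
Duty = £884,537.28 × 15% + 3,608 × £3.45 = £145,128.19.
Line 3 (2772.39.64, Meria, 6,759 pairs, £1,245,616.11):
Code 2772.39.64 is under a tariff-rate quota (threshold 3,057 pairs). In-quota: 3,057 pairs at 6.5%; over-quota: 3,702 pairs at 30%.
Pro-rata value split: in-quota = £1,245,616.11 × 3,057/6,759 = £563,374.53; over-quota = £1,245,616.11 − £563,374.53 = £682,241.58.
In-quota duty = £563,374.53 × 6.5% = £36,619.34. Over-quota duty = £682,241.58 × 30% = £204,672.47.
Line duty = £36,619.34 + £204,672.47 = £241,291.81.
Total = £1,300.02 + £145,128.19 + £241,291.81 = £387,720.02.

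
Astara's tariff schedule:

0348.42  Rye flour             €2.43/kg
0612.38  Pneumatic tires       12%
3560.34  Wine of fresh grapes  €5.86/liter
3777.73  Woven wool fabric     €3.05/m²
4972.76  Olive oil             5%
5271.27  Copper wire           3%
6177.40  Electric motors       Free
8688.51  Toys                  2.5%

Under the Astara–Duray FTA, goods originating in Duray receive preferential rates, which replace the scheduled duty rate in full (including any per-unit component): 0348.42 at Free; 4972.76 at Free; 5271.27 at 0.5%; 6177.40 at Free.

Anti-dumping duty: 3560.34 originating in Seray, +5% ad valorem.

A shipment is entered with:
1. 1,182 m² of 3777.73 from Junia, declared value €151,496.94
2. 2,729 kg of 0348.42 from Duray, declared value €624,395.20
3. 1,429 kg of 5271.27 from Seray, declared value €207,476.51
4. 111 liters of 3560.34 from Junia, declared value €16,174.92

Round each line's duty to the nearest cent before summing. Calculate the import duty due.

€10,479.86

Line 1 (3777.73, Junia, 1,182 m², €151,496.94):
Base rate for 3777.73 is €3.05/m².
Duty = 1,182 × €3.05 = €3,605.10.
Line 2 (0348.42, Duray, 2,729 kg, €624,395.20):
Base rate for 0348.42 is €2.43/kg.
Origin Duray qualifies under the Astara–Duray agreement and 0348.42 is covered: preferential rate Free applies instead.
Duty = €624,395.20 × 0% = €0.00.
Line 3 (5271.27, Seray, 1,429 kg, €207,476.51):
Base rate for 5271.27 is 3%.
5271.27 has an FTA preferential rate, but origin Seray is not Duray; base rate stands.
Duty = €207,476.51 × 3% = €6,224.30.
Line 4 (3560.34, Junia, 111 liters, €16,174.92):
Base rate for 3560.34 is €5.86/liter.
The additional-duty order on 3560.34 targets Seray, not Junia; it does not apply.
Duty = 111 × €5.86 = €650.46.
Total = €3,605.10 + €0.00 + €6,224.30 + €650.46 = €10,479.86.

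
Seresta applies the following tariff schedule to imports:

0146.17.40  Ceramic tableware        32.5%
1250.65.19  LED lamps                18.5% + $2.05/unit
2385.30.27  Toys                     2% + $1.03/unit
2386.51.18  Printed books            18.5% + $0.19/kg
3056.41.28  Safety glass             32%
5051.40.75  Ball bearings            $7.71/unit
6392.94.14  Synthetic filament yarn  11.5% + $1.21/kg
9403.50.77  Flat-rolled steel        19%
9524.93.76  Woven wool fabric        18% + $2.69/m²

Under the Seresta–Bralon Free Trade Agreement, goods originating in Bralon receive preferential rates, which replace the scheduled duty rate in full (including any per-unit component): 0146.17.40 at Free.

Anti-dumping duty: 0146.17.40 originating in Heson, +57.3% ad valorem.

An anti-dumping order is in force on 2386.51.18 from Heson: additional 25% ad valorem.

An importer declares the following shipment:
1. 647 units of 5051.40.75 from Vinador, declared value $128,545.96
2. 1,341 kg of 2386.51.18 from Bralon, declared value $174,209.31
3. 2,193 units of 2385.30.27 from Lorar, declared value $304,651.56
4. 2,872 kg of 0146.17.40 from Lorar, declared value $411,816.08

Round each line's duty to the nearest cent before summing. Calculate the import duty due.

Line 1 (5051.40.75, Vinador, 647 units, $128,545.96):
Base rate for 5051.40.75 is $7.71/unit.
Duty = 647 × $7.71 = $4,988.37.
Line 2 (2386.51.18, Bralon, 1,341 kg, $174,209.31):
Base rate for 2386.51.18 is 18.5% + $0.19/kg.
Origin Bralon is the FTA partner but 2386.51.18 is not on the preference list; base rate stands.
The additional-duty order on 2386.51.18 targets Heson, not Bralon; it does not apply.
Duty = $174,209.31 × 18.5% + 1,341 × $0.19 = $32,483.51.
Line 3 (2385.30.27, Lorar, 2,193 units, $304,651.56):
Base rate for 2385.30.27 is 2% + $1.03/unit.
Duty = $304,651.56 × 2% + 2,193 × $1.03 = $8,351.82.
Line 4 (0146.17.40, Lorar, 2,872 kg, $411,816.08):
Base rate for 0146.17.40 is 32.5%.
0146.17.40 has an FTA preferential rate, but origin Lorar is not Bralon; base rate stands.
The additional-duty order on 0146.17.40 targets Heson, not Lorar; it does not apply.
Duty = $411,816.08 × 32.5% = $133,840.23.
Total = $4,988.37 + $32,483.51 + $8,351.82 + $133,840.23 = $179,663.93.

$179,663.93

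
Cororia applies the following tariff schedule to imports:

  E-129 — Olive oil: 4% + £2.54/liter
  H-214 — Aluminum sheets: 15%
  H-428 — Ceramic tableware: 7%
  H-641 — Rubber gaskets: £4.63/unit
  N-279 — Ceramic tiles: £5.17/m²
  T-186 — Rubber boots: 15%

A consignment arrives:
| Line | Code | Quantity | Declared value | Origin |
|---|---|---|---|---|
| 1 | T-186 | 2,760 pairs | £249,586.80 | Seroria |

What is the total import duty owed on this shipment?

£37,438.02

Line 1 (T-186, Seroria, 2,760 pairs, £249,586.80):
Base rate for T-186 is 15%.
Duty = £249,586.80 × 15% = £37,438.02.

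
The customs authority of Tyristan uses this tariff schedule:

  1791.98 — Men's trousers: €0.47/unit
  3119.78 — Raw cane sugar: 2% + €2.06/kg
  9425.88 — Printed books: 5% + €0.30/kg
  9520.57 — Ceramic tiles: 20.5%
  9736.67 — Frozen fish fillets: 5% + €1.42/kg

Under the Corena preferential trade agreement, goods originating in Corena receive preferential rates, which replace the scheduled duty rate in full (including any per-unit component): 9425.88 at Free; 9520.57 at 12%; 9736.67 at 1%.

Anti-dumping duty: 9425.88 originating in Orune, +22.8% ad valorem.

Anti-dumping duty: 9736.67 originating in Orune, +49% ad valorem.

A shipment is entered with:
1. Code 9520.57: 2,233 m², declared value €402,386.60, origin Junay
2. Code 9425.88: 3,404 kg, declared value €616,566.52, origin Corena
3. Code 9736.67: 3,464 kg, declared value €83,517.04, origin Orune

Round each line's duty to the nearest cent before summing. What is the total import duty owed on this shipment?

Line 1 (9520.57, Junay, 2,233 m², €402,386.60):
Base rate for 9520.57 is 20.5%.
9520.57 has an FTA preferential rate, but origin Junay is not Corena; base rate stands.
Duty = €402,386.60 × 20.5% = €82,489.25.
Line 2 (9425.88, Corena, 3,404 kg, €616,566.52):
Base rate for 9425.88 is 5% + €0.30/kg.
Origin Corena qualifies under the Tyristan–Corena agreement and 9425.88 is covered: preferential rate Free applies instead.
The additional-duty order on 9425.88 targets Orune, not Corena; it does not apply.
Duty = €616,566.52 × 0% = €0.00.
Line 3 (9736.67, Orune, 3,464 kg, €83,517.04):
Base rate for 9736.67 is 5% + €1.42/kg.
9736.67 has an FTA preferential rate, but origin Orune is not Corena; base rate stands.
Additional duty on 9736.67 from Orune: +49%. Applied ad valorem rate: 5% + 49% = 54%.
Duty = €83,517.04 × 54% + 3,464 × €1.42 = €50,018.08.
Total = €82,489.25 + €0.00 + €50,018.08 = €132,507.33.

€132,507.33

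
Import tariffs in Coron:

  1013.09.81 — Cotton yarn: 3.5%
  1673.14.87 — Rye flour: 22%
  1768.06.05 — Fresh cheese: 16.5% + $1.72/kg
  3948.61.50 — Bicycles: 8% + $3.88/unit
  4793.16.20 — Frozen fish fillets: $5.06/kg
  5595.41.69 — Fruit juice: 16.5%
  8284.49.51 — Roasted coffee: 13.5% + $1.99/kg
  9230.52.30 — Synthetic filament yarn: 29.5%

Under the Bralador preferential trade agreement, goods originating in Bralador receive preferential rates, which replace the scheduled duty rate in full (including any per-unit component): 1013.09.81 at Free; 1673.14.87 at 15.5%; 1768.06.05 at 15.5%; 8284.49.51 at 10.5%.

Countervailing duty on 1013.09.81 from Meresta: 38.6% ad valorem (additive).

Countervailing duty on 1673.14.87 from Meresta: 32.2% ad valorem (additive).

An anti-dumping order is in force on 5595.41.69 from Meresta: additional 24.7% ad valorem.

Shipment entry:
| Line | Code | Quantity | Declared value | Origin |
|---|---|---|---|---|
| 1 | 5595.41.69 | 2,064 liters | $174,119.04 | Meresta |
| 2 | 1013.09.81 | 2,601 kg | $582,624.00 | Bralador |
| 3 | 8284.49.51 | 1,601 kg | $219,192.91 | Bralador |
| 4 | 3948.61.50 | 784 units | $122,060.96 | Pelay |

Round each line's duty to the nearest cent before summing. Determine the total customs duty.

Line 1 (5595.41.69, Meresta, 2,064 liters, $174,119.04):
Base rate for 5595.41.69 is 16.5%.
Additional duty on 5595.41.69 from Meresta: +24.7%. Applied ad valorem rate: 16.5% + 24.7% = 41.2%.
Duty = $174,119.04 × 41.2% = $71,737.04.
Line 2 (1013.09.81, Bralador, 2,601 kg, $582,624.00):
Base rate for 1013.09.81 is 3.5%.
Origin Bralador qualifies under the Coron–Bralador agreement and 1013.09.81 is covered: preferential rate Free applies instead.
The additional-duty order on 1013.09.81 targets Meresta, not Bralador; it does not apply.
Duty = $582,624.00 × 0% = $0.00.
Line 3 (8284.49.51, Bralador, 1,601 kg, $219,192.91):
Base rate for 8284.49.51 is 13.5% + $1.99/kg.
Origin Bralador qualifies under the Coron–Bralador agreement and 8284.49.51 is covered: preferential rate 10.5% applies instead.
Duty = $219,192.91 × 10.5% = $23,015.26.
Line 4 (3948.61.50, Pelay, 784 units, $122,060.96):
Base rate for 3948.61.50 is 8% + $3.88/unit.
Duty = $122,060.96 × 8% + 784 × $3.88 = $12,806.80.
Total = $71,737.04 + $0.00 + $23,015.26 + $12,806.80 = $107,559.10.

$107,559.10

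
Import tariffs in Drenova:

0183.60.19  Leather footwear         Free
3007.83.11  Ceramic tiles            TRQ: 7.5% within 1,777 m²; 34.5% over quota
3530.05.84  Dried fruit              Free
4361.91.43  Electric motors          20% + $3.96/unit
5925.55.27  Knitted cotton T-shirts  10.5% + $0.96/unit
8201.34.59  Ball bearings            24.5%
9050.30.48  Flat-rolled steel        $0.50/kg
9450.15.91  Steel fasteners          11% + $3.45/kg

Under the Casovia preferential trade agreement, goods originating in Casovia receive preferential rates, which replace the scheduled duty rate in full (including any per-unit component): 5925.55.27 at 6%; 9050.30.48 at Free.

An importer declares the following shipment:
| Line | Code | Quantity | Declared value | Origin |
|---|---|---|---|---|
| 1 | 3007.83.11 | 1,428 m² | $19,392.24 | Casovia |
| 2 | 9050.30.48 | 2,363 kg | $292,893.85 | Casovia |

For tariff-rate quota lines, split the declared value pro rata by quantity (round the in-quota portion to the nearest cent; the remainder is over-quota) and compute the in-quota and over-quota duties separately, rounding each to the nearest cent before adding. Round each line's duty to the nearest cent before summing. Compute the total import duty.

Line 1 (3007.83.11, Casovia, 1,428 m², $19,392.24):
Code 3007.83.11 is under a tariff-rate quota (threshold 1,777 m²). Quantity 1,428 m² is within the quota, so the in-quota rate 7.5% applies to the full value.
Duty = $19,392.24 × 7.5% = $1,454.42.
Line 2 (9050.30.48, Casovia, 2,363 kg, $292,893.85):
Base rate for 9050.30.48 is $0.50/kg.
Origin Casovia qualifies under the Drenova–Casovia agreement and 9050.30.48 is covered: preferential rate Free applies instead.
Duty = $292,893.85 × 0% = $0.00.
Total = $1,454.42 + $0.00 = $1,454.42.

$1,454.42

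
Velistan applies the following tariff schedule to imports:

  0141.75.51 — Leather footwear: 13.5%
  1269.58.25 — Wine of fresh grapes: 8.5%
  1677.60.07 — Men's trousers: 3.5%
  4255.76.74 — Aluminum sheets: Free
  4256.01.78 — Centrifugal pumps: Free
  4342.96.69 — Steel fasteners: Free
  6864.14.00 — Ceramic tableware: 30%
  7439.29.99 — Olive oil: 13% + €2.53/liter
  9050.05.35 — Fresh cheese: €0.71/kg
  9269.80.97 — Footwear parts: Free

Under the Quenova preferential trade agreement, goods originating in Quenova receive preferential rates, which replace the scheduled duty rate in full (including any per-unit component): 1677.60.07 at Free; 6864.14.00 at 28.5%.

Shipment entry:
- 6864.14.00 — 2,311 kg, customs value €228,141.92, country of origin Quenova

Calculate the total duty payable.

€65,020.45

Line 1 (6864.14.00, Quenova, 2,311 kg, €228,141.92):
Base rate for 6864.14.00 is 30%.
Origin Quenova qualifies under the Velistan–Quenova agreement and 6864.14.00 is covered: preferential rate 28.5% applies instead.
Duty = €228,141.92 × 28.5% = €65,020.45.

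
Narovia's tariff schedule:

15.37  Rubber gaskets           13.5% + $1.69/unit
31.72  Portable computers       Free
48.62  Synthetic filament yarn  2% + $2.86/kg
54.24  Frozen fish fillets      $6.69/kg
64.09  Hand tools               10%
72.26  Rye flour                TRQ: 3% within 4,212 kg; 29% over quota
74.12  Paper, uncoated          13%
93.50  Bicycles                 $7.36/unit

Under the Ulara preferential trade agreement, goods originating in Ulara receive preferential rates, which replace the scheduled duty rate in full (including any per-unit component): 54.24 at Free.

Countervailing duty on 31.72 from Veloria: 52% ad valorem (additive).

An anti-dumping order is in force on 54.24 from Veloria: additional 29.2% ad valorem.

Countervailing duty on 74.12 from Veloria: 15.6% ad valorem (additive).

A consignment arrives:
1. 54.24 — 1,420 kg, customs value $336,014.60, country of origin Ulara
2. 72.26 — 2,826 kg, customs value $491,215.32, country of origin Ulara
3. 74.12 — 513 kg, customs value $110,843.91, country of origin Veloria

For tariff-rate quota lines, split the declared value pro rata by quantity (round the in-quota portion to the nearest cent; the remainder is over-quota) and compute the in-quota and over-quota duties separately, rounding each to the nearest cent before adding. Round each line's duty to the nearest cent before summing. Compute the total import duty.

$46,437.82

Line 1 (54.24, Ulara, 1,420 kg, $336,014.60):
Base rate for 54.24 is $6.69/kg.
Origin Ulara qualifies under the Narovia–Ulara agreement and 54.24 is covered: preferential rate Free applies instead.
The additional-duty order on 54.24 targets Veloria, not Ulara; it does not apply.
Duty = $336,014.60 × 0% = $0.00.
Line 2 (72.26, Ulara, 2,826 kg, $491,215.32):
Code 72.26 is under a tariff-rate quota (threshold 4,212 kg). Quantity 2,826 kg is within the quota, so the in-quota rate 3% applies to the full value.
Duty = $491,215.32 × 3% = $14,736.46.
Line 3 (74.12, Veloria, 513 kg, $110,843.91):
Base rate for 74.12 is 13%.
Additional duty on 74.12 from Veloria: +15.6%. Applied ad valorem rate: 13% + 15.6% = 28.6%.
Duty = $110,843.91 × 28.6% = $31,701.36.
Total = $0.00 + $14,736.46 + $31,701.36 = $46,437.82.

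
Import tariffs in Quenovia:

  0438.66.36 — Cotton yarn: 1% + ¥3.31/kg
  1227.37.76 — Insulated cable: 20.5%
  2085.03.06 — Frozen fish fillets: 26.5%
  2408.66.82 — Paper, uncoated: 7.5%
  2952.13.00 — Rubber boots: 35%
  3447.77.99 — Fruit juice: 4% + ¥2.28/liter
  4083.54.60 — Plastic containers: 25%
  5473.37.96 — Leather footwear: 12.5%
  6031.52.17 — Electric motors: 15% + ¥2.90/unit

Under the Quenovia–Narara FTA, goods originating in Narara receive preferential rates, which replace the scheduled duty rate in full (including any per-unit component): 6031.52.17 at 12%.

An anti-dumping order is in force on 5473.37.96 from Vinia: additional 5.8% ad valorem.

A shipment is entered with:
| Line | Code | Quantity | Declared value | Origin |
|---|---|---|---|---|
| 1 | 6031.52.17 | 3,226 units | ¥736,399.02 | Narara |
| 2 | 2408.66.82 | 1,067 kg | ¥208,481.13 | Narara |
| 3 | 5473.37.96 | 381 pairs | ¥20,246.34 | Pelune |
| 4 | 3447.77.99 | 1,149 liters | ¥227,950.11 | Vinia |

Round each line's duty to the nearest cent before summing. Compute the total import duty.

¥118,272.47

Line 1 (6031.52.17, Narara, 3,226 units, ¥736,399.02):
Base rate for 6031.52.17 is 15% + ¥2.90/unit.
Origin Narara qualifies under the Quenovia–Narara agreement and 6031.52.17 is covered: preferential rate 12% applies instead.
Duty = ¥736,399.02 × 12% = ¥88,367.88.
Line 2 (2408.66.82, Narara, 1,067 kg, ¥208,481.13):
Base rate for 2408.66.82 is 7.5%.
Origin Narara is the FTA partner but 2408.66.82 is not on the preference list; base rate stands.
Duty = ¥208,481.13 × 7.5% = ¥15,636.08.
Line 3 (5473.37.96, Pelune, 381 pairs, ¥20,246.34):
Base rate for 5473.37.96 is 12.5%.
The additional-duty order on 5473.37.96 targets Vinia, not Pelune; it does not apply.
Duty = ¥20,246.34 × 12.5% = ¥2,530.79.
Line 4 (3447.77.99, Vinia, 1,149 liters, ¥227,950.11):
Base rate for 3447.77.99 is 4% + ¥2.28/liter.
Duty = ¥227,950.11 × 4% + 1,149 × ¥2.28 = ¥11,737.72.
Total = ¥88,367.88 + ¥15,636.08 + ¥2,530.79 + ¥11,737.72 = ¥118,272.47.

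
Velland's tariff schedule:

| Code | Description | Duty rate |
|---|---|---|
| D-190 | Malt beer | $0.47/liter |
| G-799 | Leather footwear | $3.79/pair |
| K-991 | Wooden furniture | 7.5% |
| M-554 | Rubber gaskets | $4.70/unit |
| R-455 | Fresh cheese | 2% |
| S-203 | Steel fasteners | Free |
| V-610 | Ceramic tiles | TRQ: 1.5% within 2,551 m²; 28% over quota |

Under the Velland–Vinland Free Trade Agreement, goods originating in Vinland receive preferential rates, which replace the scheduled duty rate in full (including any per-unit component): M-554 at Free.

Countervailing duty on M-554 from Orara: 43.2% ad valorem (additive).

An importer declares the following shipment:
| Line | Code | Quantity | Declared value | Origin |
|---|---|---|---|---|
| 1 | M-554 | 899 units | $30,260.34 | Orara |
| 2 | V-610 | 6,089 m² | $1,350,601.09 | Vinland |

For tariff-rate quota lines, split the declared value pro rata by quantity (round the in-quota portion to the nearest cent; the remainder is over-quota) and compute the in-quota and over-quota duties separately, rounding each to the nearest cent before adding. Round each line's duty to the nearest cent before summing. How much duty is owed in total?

$245,519.19

Line 1 (M-554, Orara, 899 units, $30,260.34):
Base rate for M-554 is $4.70/unit.
M-554 has an FTA preferential rate, but origin Orara is not Vinland; base rate stands.
Additional duty on M-554 from Orara: +43.2% ad valorem. Applied ad valorem rate = 43.2%.
Duty = $30,260.34 × 43.2% + 899 × $4.70 = $17,297.77.
Line 2 (V-610, Vinland, 6,089 m², $1,350,601.09):
Code V-610 is under a tariff-rate quota (threshold 2,551 m²). In-quota: 2,551 m² at 1.5%; over-quota: 3,538 m² at 28%.
Pro-rata value split: in-quota = $1,350,601.09 × 2,551/6,089 = $565,837.31; over-quota = $1,350,601.09 − $565,837.31 = $784,763.78.
In-quota duty = $565,837.31 × 1.5% = $8,487.56. Over-quota duty = $784,763.78 × 28% = $219,733.86.
Line duty = $8,487.56 + $219,733.86 = $228,221.42.
Total = $17,297.77 + $228,221.42 = $245,519.19.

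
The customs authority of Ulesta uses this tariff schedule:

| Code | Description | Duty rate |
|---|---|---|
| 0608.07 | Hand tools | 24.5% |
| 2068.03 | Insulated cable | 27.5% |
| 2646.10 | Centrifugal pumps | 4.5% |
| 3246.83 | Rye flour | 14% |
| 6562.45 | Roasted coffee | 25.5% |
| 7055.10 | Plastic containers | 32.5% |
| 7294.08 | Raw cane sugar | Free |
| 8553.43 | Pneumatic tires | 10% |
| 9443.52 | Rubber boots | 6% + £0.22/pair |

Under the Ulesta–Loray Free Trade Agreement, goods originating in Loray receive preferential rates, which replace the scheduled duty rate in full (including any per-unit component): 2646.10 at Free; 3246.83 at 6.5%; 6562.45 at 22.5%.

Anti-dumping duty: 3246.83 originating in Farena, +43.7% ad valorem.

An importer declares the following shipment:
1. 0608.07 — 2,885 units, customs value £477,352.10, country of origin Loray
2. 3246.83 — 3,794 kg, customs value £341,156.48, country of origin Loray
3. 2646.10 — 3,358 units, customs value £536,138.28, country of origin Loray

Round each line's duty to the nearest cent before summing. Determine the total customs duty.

Line 1 (0608.07, Loray, 2,885 units, £477,352.10):
Base rate for 0608.07 is 24.5%.
Origin Loray is the FTA partner but 0608.07 is not on the preference list; base rate stands.
Duty = £477,352.10 × 24.5% = £116,951.26.
Line 2 (3246.83, Loray, 3,794 kg, £341,156.48):
Base rate for 3246.83 is 14%.
Origin Loray qualifies under the Ulesta–Loray agreement and 3246.83 is covered: preferential rate 6.5% applies instead.
The additional-duty order on 3246.83 targets Farena, not Loray; it does not apply.
Duty = £341,156.48 × 6.5% = £22,175.17.
Line 3 (2646.10, Loray, 3,358 units, £536,138.28):
Base rate for 2646.10 is 4.5%.
Origin Loray qualifies under the Ulesta–Loray agreement and 2646.10 is covered: preferential rate Free applies instead.
Duty = £536,138.28 × 0% = £0.00.
Total = £116,951.26 + £22,175.17 + £0.00 = £139,126.43.

£139,126.43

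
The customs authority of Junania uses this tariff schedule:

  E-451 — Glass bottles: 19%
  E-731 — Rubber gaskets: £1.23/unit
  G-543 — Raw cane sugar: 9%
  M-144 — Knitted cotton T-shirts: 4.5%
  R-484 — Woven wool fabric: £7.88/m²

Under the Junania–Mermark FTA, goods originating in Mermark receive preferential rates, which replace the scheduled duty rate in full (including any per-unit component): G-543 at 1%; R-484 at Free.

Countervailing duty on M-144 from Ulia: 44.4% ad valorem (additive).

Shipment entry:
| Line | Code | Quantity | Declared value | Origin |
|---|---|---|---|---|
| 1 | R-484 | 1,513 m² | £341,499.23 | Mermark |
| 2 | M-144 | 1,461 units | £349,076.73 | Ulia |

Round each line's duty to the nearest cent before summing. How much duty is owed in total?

Line 1 (R-484, Mermark, 1,513 m², £341,499.23):
Base rate for R-484 is £7.88/m².
Origin Mermark qualifies under the Junania–Mermark agreement and R-484 is covered: preferential rate Free applies instead.
Duty = £341,499.23 × 0% = £0.00.
Line 2 (M-144, Ulia, 1,461 units, £349,076.73):
Base rate for M-144 is 4.5%.
Additional duty on M-144 from Ulia: +44.4%. Applied ad valorem rate: 4.5% + 44.4% = 48.9%.
Duty = £349,076.73 × 48.9% = £170,698.52.
Total = £0.00 + £170,698.52 = £170,698.52.

£170,698.52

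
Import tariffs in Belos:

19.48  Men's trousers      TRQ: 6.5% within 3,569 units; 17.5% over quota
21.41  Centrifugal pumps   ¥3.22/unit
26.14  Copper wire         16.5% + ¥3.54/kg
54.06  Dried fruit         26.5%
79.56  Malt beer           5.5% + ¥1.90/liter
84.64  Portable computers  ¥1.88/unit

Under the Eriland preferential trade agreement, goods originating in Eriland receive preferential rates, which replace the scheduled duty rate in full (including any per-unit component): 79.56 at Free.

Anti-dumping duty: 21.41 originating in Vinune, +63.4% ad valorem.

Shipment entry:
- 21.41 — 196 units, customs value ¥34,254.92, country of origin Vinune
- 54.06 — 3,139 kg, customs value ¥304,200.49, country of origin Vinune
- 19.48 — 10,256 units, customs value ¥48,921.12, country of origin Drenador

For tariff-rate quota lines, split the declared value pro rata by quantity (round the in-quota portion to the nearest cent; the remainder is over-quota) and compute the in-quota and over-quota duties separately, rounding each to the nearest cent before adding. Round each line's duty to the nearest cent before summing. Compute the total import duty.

Line 1 (21.41, Vinune, 196 units, ¥34,254.92):
Base rate for 21.41 is ¥3.22/unit.
Additional duty on 21.41 from Vinune: +63.4% ad valorem. Applied ad valorem rate = 63.4%.
Duty = ¥34,254.92 × 63.4% + 196 × ¥3.22 = ¥22,348.74.
Line 2 (54.06, Vinune, 3,139 kg, ¥304,200.49):
Base rate for 54.06 is 26.5%.
Duty = ¥304,200.49 × 26.5% = ¥80,613.13.
Line 3 (19.48, Drenador, 10,256 units, ¥48,921.12):
Code 19.48 is under a tariff-rate quota (threshold 3,569 units). In-quota: 3,569 units at 6.5%; over-quota: 6,687 units at 17.5%.
Pro-rata value split: in-quota = ¥48,921.12 × 3,569/10,256 = ¥17,024.13; over-quota = ¥48,921.12 − ¥17,024.13 = ¥31,896.99.
In-quota duty = ¥17,024.13 × 6.5% = ¥1,106.57. Over-quota duty = ¥31,896.99 × 17.5% = ¥5,581.97.
Line duty = ¥1,106.57 + ¥5,581.97 = ¥6,688.54.
Total = ¥22,348.74 + ¥80,613.13 + ¥6,688.54 = ¥109,650.41.

¥109,650.41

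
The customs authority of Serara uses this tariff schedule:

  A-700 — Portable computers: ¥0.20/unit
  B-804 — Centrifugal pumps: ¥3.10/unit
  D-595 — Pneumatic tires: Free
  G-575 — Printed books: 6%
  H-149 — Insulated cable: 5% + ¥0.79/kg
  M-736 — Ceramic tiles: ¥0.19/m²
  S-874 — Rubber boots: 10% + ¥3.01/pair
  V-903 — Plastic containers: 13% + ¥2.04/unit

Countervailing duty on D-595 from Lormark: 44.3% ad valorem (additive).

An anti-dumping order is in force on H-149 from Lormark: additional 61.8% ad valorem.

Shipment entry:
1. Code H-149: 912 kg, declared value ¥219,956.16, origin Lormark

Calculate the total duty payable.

Line 1 (H-149, Lormark, 912 kg, ¥219,956.16):
Base rate for H-149 is 5% + ¥0.79/kg.
Additional duty on H-149 from Lormark: +61.8%. Applied ad valorem rate: 5% + 61.8% = 66.8%.
Duty = ¥219,956.16 × 66.8% + 912 × ¥0.79 = ¥147,651.19.

¥147,651.19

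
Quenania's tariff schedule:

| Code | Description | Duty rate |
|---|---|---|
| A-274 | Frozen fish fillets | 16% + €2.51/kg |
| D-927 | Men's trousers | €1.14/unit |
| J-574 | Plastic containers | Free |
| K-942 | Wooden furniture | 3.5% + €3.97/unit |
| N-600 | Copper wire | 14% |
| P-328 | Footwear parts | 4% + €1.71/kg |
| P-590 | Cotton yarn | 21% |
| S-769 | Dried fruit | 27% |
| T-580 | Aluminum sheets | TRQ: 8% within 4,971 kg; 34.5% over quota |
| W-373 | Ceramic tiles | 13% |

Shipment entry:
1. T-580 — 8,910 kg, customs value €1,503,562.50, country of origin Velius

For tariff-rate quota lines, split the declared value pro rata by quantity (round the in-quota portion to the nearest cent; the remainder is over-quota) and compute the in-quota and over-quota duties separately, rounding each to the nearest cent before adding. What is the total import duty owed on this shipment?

Line 1 (T-580, Velius, 8,910 kg, €1,503,562.50):
Code T-580 is under a tariff-rate quota (threshold 4,971 kg). In-quota: 4,971 kg at 8%; over-quota: 3,939 kg at 34.5%.
Pro-rata value split: in-quota = €1,503,562.50 × 4,971/8,910 = €838,856.25; over-quota = €1,503,562.50 − €838,856.25 = €664,706.25.
In-quota duty = €838,856.25 × 8% = €67,108.50. Over-quota duty = €664,706.25 × 34.5% = €229,323.66.
Line duty = €67,108.50 + €229,323.66 = €296,432.16.

€296,432.16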